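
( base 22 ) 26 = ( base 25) 20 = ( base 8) 62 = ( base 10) 50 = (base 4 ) 302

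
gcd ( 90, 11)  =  1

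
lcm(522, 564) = 49068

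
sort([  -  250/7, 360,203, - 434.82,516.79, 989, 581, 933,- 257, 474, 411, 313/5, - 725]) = [ - 725,  -  434.82, - 257, - 250/7, 313/5,203,360, 411, 474,516.79, 581, 933, 989]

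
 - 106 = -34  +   - 72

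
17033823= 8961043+8072780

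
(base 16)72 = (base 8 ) 162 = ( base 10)114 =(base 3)11020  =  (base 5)424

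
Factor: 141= 3^1*47^1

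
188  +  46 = 234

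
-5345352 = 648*( - 8249)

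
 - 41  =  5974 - 6015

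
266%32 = 10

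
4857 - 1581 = 3276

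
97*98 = 9506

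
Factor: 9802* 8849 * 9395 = 2^1*5^1*13^2 * 29^1*1879^1*8849^1 = 814902551710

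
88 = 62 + 26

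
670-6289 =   -  5619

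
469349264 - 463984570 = 5364694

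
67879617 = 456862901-388983284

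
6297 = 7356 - 1059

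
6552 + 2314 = 8866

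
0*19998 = 0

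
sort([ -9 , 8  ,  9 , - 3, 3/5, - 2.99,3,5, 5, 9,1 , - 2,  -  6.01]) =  [-9, - 6.01,-3, - 2.99,-2, 3/5, 1, 3, 5 , 5,  8 , 9  ,  9 ] 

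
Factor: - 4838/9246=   -  3^(-1 )*23^( - 1)*41^1*59^1*67^(- 1)=-2419/4623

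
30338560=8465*3584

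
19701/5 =19701/5 = 3940.20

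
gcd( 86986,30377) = 1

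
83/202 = 83/202 = 0.41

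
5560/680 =139/17 = 8.18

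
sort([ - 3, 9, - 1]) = [ - 3, - 1, 9 ]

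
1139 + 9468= 10607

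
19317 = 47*411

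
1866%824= 218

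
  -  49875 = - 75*665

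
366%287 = 79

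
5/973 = 5/973= 0.01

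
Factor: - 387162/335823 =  -2^1*3^1*23^( - 1 )*31^( - 1 )*137^1 = - 822/713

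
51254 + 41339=92593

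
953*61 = 58133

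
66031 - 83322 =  - 17291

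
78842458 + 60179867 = 139022325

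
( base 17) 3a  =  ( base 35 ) 1q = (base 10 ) 61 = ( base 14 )45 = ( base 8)75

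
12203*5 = 61015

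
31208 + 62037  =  93245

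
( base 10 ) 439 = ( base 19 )142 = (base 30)EJ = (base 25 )HE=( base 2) 110110111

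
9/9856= 9/9856  =  0.00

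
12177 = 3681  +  8496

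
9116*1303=11878148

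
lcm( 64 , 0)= 0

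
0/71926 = 0 = 0.00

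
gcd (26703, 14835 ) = 2967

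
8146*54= 439884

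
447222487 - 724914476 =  - 277691989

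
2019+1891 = 3910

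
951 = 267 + 684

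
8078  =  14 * 577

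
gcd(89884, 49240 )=4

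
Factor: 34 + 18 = 2^2*13^1 = 52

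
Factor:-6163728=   -  2^4*3^1*128411^1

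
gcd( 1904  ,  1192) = 8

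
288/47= 288/47 = 6.13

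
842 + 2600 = 3442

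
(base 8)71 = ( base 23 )2B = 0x39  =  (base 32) 1p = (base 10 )57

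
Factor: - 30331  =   - 7^2  *619^1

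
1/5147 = 1/5147 = 0.00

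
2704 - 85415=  - 82711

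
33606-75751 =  - 42145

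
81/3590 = 81/3590 = 0.02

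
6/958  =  3/479 = 0.01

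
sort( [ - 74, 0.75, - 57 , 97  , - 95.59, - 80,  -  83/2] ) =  [ - 95.59,-80, - 74, - 57, - 83/2 , 0.75,  97 ]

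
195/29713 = 195/29713 = 0.01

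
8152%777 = 382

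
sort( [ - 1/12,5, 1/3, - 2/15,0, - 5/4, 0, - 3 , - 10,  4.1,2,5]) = [ - 10, - 3, - 5/4, - 2/15 ,  -  1/12, 0, 0,1/3,  2, 4.1,5,5]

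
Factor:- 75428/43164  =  - 173/99 = -3^( - 2 )*11^(-1 ) * 173^1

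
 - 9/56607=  - 1+18866/18869 = -0.00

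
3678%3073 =605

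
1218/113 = 10 + 88/113  =  10.78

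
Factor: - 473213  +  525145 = 2^2*12983^1 =51932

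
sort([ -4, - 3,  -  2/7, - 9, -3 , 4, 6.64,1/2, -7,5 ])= [ -9, - 7, - 4, - 3, - 3, - 2/7,1/2,4, 5,6.64 ]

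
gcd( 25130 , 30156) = 5026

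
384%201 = 183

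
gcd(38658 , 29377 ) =1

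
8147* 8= 65176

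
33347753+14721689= 48069442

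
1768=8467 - 6699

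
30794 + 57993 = 88787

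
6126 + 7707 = 13833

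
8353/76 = 8353/76 = 109.91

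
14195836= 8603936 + 5591900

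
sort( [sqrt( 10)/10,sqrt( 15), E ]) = [ sqrt( 10)/10,  E,sqrt(15) ]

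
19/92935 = 19/92935=0.00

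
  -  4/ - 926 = 2/463 = 0.00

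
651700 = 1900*343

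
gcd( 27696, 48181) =1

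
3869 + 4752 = 8621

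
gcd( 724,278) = 2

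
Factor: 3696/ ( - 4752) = -3^( - 2)*7^1=   -7/9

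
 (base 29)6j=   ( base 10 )193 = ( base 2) 11000001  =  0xc1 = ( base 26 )7b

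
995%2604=995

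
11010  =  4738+6272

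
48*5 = 240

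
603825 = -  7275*( - 83 )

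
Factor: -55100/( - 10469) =2^2  *  5^2 * 19^( - 1)= 100/19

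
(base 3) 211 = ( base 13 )19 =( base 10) 22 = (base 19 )13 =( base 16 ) 16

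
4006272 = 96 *41732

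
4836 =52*93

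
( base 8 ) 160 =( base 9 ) 134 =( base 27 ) 44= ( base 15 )77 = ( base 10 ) 112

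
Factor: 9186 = 2^1 *3^1*1531^1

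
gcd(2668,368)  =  92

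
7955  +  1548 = 9503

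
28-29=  - 1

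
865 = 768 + 97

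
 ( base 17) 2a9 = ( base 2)1011110101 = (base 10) 757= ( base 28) R1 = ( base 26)133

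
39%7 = 4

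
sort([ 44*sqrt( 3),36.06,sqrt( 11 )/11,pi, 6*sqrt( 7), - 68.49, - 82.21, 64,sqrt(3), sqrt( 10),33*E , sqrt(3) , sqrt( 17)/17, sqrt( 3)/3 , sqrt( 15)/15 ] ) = [  -  82.21, - 68.49 , sqrt( 17)/17, sqrt( 15)/15,sqrt( 11 )/11, sqrt(3 ) /3 , sqrt( 3), sqrt( 3 ) , pi,sqrt( 10 ),6*sqrt( 7), 36.06,64, 44*sqrt(3),33*E ]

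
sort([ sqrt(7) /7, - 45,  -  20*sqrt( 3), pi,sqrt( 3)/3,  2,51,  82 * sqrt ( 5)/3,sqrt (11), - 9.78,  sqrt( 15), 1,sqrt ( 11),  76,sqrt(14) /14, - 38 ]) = [-45,  -  38 ,-20*sqrt (3),  -  9.78,sqrt( 14) /14,sqrt( 7)/7,  sqrt( 3 )/3, 1,2, pi,sqrt ( 11),sqrt (11), sqrt(15),51,82*sqrt(5) /3,76]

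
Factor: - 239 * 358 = - 85562 = -2^1 * 179^1 * 239^1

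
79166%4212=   3350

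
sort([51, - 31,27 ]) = [ - 31, 27, 51 ] 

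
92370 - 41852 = 50518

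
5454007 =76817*71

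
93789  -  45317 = 48472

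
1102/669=1102/669  =  1.65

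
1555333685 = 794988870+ 760344815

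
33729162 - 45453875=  - 11724713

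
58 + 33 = 91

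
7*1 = 7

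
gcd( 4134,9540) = 318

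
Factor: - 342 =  - 2^1*3^2*19^1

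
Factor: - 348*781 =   -  271788 = -  2^2 * 3^1*11^1*29^1*71^1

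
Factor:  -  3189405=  - 3^1*5^1*212627^1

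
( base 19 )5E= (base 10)109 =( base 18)61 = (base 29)3M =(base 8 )155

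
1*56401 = 56401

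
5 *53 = 265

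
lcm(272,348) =23664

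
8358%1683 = 1626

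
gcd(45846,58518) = 18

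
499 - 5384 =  - 4885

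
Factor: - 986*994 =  - 980084 = - 2^2*7^1*17^1*29^1*71^1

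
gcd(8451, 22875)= 3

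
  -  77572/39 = -1990 + 38/39  =  - 1989.03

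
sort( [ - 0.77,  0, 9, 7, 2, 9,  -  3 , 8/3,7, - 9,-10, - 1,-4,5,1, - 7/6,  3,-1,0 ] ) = [ - 10 , - 9, - 4, - 3, - 7/6,  -  1, -1,  -  0.77, 0,0,1,2,8/3,3 , 5,7, 7,9 , 9] 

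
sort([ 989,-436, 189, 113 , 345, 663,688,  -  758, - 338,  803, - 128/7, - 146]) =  [ - 758, - 436, - 338, - 146,- 128/7, 113, 189,345,663 , 688, 803, 989]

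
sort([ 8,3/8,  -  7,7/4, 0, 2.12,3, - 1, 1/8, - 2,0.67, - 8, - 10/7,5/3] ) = [ - 8, -7, - 2,  -  10/7 ,- 1,0, 1/8, 3/8, 0.67, 5/3, 7/4, 2.12,3,8]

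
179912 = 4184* 43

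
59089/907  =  65+134/907=65.15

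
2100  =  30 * 70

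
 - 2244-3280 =-5524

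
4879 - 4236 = 643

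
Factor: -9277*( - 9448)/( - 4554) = -2^2*  3^(-2)*11^( - 1)*23^( - 1)*1181^1*9277^1 = - 43824548/2277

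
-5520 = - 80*69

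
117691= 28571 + 89120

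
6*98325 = 589950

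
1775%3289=1775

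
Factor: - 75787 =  - 75787^1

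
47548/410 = 115 + 199/205 = 115.97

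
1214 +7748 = 8962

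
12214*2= 24428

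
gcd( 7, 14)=7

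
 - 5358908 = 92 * ( - 58249 )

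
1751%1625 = 126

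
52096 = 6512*8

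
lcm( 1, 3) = 3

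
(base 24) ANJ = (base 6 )45151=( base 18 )119D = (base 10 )6331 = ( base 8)14273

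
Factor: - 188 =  - 2^2 * 47^1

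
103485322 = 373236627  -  269751305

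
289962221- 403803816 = -113841595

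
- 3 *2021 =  - 6063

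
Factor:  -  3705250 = - 2^1*5^3*14821^1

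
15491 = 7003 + 8488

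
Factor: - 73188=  - 2^2*3^2*19^1 * 107^1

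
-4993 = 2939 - 7932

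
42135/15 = 2809 = 2809.00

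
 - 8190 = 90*(-91)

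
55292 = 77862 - 22570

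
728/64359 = 728/64359 = 0.01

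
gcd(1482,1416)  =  6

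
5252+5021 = 10273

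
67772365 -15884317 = 51888048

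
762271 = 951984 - 189713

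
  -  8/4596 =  - 1 + 1147/1149 = - 0.00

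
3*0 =0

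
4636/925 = 5 + 11/925 = 5.01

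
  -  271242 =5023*( - 54)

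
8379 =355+8024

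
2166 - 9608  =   - 7442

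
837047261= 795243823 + 41803438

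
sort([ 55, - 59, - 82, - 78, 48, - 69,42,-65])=[-82, - 78, - 69, - 65 , - 59, 42,48, 55]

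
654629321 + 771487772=1426117093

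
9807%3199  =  210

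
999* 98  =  97902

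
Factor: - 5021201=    - 5021201^1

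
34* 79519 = 2703646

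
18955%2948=1267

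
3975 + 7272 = 11247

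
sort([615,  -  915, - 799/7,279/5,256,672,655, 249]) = [ - 915, - 799/7 , 279/5,249,256, 615,655,672]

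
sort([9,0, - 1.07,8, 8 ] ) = [-1.07,0 , 8, 8, 9]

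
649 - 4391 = -3742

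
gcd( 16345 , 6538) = 3269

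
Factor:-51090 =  - 2^1*3^1*5^1*13^1 * 131^1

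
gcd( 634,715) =1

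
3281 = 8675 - 5394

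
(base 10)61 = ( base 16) 3d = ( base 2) 111101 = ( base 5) 221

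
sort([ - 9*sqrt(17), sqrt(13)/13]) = [ - 9*sqrt(17 ), sqrt( 13 ) /13 ]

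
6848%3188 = 472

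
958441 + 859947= 1818388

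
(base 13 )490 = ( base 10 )793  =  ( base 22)1E1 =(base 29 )ra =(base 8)1431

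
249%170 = 79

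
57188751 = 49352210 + 7836541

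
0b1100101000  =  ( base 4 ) 30220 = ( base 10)808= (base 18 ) 28g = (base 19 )24A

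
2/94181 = 2/94181 = 0.00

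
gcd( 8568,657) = 9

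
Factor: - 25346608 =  - 2^4*7^1*19^1*43^1*277^1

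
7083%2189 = 516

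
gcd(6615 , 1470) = 735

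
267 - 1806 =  - 1539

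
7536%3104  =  1328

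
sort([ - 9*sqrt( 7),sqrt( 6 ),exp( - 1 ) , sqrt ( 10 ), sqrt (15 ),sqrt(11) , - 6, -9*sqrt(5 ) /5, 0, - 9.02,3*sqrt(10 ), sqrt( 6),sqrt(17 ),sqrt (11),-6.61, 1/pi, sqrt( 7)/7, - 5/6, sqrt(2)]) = [- 9*sqrt(7), - 9.02, - 6.61, - 6,- 9*sqrt(5)/5, - 5/6, 0, 1/pi, exp(-1 ),sqrt(7) /7,sqrt(2 ),sqrt(6) , sqrt(6 ), sqrt( 10 ), sqrt(11 ), sqrt( 11 ), sqrt(15),  sqrt(17),3 * sqrt (10 )] 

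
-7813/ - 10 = 7813/10 =781.30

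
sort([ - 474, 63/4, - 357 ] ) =[ - 474, - 357, 63/4]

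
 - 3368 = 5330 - 8698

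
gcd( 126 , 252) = 126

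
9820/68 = 144 + 7/17=   144.41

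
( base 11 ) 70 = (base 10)77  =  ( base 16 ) 4d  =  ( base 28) 2l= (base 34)29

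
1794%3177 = 1794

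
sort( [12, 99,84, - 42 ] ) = [-42,12,84,99] 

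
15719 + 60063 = 75782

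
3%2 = 1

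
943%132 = 19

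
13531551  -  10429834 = 3101717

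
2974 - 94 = 2880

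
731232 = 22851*32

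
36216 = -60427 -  - 96643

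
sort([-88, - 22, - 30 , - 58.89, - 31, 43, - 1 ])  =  [-88,-58.89, - 31,  -  30, - 22 , - 1 , 43 ] 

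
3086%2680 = 406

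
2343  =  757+1586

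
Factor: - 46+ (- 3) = -7^2=-  49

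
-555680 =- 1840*302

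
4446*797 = 3543462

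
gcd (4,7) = 1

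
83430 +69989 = 153419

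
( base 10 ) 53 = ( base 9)58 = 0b110101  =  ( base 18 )2h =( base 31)1m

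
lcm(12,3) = 12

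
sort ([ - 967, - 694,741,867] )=[ - 967, - 694, 741 , 867] 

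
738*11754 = 8674452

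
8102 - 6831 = 1271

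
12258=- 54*( - 227)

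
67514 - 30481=37033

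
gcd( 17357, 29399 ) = 1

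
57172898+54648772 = 111821670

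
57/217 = 57/217  =  0.26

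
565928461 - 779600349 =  - 213671888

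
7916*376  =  2976416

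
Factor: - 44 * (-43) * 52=98384 = 2^4 * 11^1*13^1*43^1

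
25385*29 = 736165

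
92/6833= 92/6833 =0.01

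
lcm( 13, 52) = 52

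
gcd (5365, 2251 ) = 1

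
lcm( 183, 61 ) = 183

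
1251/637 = 1251/637 =1.96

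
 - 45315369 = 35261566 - 80576935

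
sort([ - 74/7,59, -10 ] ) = [ - 74/7,-10,  59]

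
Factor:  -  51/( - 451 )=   3^1*11^( - 1) * 17^1 * 41^( - 1 ) 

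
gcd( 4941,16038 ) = 81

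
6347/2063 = 3 + 158/2063 = 3.08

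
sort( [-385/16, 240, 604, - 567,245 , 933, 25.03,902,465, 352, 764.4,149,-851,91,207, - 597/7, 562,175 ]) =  [ - 851, - 567, - 597/7, - 385/16,25.03,  91, 149, 175,207,240, 245,352, 465, 562,604 , 764.4,902,  933 ] 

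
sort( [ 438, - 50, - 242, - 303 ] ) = [ - 303, - 242, - 50, 438 ]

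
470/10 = 47 = 47.00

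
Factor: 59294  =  2^1*23^1*1289^1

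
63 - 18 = 45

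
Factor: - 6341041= - 7^4*19^1 *139^1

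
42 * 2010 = 84420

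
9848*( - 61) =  - 600728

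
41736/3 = 13912 = 13912.00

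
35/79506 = 5/11358=0.00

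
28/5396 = 7/1349 = 0.01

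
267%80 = 27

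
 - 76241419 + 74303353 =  - 1938066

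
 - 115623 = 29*( - 3987 ) 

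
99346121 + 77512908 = 176859029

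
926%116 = 114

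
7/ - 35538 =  - 1+35531/35538 = -  0.00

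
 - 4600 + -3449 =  - 8049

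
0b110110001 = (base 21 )kd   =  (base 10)433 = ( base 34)cp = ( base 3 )121001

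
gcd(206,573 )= 1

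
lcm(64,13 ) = 832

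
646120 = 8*80765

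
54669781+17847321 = 72517102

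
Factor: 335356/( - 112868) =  - 413/139= - 7^1*59^1*139^( - 1)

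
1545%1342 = 203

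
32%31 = 1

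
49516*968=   47931488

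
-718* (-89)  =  63902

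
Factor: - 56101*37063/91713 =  - 3^( - 1 )*13^1*19^( - 1 )*1609^(-1 )* 2851^1  *  56101^1 = -2079271363/91713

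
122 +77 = 199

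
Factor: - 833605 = - 5^1*29^1* 5749^1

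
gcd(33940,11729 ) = 1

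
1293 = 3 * 431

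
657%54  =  9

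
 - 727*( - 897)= 652119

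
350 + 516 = 866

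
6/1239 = 2/413 = 0.00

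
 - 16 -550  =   - 566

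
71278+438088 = 509366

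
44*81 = 3564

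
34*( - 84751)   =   - 2881534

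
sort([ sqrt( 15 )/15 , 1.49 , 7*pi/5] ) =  [ sqrt( 15)/15, 1.49, 7 * pi/5 ] 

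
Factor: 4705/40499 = 5^1*941^1*40499^( - 1)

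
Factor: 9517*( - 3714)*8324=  - 294221252712= - 2^3* 3^1*31^1*307^1*619^1*2081^1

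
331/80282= 331/80282 = 0.00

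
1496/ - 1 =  - 1496/1= - 1496.00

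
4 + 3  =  7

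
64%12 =4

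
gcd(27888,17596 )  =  332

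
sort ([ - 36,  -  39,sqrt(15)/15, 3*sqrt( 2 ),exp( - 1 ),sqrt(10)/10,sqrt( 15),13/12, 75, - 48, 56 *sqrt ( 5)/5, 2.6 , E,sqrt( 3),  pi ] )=[ - 48 , - 39, - 36,sqrt ( 15 ) /15,sqrt(10) /10, exp( - 1),13/12,sqrt (3),2.6,E , pi,sqrt( 15),3*sqrt( 2),56*sqrt(5)/5, 75]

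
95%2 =1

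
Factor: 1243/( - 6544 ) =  - 2^( - 4)*11^1*113^1*409^( - 1)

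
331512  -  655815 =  - 324303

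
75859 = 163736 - 87877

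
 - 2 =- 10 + 8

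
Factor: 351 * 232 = 2^3 * 3^3*13^1 * 29^1 = 81432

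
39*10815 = 421785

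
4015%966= 151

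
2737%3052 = 2737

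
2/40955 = 2/40955 = 0.00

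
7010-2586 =4424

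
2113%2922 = 2113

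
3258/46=70+19/23 = 70.83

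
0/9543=0  =  0.00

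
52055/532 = 52055/532 = 97.85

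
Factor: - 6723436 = -2^2*1680859^1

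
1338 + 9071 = 10409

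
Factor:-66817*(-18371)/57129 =1227495107/57129 =3^(-1)* 109^1*137^( - 1 )*139^( - 1 ) * 613^1 * 18371^1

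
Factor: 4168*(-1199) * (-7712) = 2^8*11^1*109^1*241^1*521^1= 38540195584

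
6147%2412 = 1323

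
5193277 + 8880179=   14073456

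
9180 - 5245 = 3935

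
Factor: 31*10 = 2^1*5^1*31^1 = 310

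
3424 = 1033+2391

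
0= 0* 2522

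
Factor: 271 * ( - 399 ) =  - 3^1 * 7^1*19^1*271^1 = -108129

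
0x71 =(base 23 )4l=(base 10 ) 113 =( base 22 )53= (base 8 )161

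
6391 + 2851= 9242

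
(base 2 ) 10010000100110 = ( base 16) 2426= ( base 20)132e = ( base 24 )g1e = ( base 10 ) 9254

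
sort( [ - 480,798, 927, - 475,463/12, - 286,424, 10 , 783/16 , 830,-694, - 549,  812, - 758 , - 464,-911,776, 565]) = [ - 911, - 758 , - 694 , - 549,-480, - 475, - 464, - 286, 10, 463/12, 783/16 , 424, 565, 776, 798, 812, 830,927 ] 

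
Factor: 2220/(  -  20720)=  - 2^(  -  2)*3^1*7^(  -  1 ) = -3/28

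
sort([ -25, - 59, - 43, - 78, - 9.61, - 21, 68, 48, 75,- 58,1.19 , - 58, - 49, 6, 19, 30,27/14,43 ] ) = [ - 78, - 59,-58, - 58, - 49, - 43, - 25, - 21, - 9.61, 1.19, 27/14 , 6 , 19,30, 43,48, 68 , 75]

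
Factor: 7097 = 47^1*151^1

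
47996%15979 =59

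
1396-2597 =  - 1201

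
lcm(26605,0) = 0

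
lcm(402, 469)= 2814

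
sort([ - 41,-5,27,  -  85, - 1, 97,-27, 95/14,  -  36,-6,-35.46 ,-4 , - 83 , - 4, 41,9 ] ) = [ - 85 ,-83,-41, - 36, - 35.46 , - 27, - 6, - 5 , - 4 , - 4,  -  1,95/14,9, 27,41 , 97] 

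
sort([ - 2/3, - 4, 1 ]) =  [ - 4, - 2/3, 1] 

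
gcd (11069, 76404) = 1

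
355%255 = 100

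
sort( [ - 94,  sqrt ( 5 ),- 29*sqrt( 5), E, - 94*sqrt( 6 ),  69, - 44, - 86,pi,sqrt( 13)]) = [ - 94*sqrt(6), - 94, - 86, - 29*sqrt(  5 ), - 44, sqrt( 5), E,pi,sqrt ( 13 ),69] 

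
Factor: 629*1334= 839086   =  2^1 * 17^1*23^1*29^1 * 37^1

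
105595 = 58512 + 47083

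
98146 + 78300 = 176446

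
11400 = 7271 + 4129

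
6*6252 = 37512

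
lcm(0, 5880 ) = 0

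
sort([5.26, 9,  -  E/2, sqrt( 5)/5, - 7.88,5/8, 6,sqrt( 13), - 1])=[ - 7.88, - E/2,  -  1, sqrt( 5 ) /5, 5/8,sqrt( 13), 5.26,6,9 ]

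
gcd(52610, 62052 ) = 2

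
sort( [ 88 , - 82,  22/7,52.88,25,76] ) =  [- 82,22/7, 25,52.88,76, 88]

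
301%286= 15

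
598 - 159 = 439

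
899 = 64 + 835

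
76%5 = 1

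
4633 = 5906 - 1273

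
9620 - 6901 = 2719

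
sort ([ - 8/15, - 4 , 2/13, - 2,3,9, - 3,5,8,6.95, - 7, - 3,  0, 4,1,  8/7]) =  [ - 7, - 4, - 3,  -  3, - 2, - 8/15,0, 2/13,1 , 8/7,3,4,5,6.95, 8, 9]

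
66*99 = 6534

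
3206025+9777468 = 12983493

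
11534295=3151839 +8382456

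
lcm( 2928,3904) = 11712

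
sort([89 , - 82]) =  [-82, 89]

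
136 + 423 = 559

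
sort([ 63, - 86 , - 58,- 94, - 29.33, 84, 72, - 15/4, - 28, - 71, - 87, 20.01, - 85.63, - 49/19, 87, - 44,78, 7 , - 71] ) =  [  -  94, - 87, - 86,-85.63, - 71,- 71, - 58, - 44 , - 29.33, - 28, - 15/4, - 49/19, 7, 20.01, 63 , 72 , 78, 84, 87] 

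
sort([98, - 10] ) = [ - 10, 98] 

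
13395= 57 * 235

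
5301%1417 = 1050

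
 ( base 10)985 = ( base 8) 1731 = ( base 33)TS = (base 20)295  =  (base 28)175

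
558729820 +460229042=1018958862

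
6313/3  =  6313/3=   2104.33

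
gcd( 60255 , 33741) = 9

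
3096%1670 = 1426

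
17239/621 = 17239/621 = 27.76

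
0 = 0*621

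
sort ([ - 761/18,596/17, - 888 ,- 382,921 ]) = [-888, - 382, - 761/18,596/17,921 ] 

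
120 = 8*15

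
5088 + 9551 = 14639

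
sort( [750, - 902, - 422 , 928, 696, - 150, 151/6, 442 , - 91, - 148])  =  [ - 902, - 422, - 150, - 148, - 91, 151/6,  442, 696, 750, 928]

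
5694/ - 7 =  - 814 + 4/7 =- 813.43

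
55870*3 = 167610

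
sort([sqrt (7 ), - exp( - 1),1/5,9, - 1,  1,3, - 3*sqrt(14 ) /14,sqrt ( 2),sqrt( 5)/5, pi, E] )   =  [-1,- 3*sqrt(14)/14, - exp (  -  1 ),1/5,sqrt( 5 )/5,1 , sqrt(2),sqrt( 7),E,  3,pi,9]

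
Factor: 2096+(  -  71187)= - 69091= -11^2*571^1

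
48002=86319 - 38317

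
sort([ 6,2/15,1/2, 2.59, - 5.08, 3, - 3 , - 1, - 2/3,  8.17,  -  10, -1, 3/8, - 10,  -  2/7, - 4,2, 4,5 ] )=[ - 10, - 10, - 5.08, - 4, - 3,- 1, - 1,-2/3, - 2/7, 2/15, 3/8, 1/2, 2 , 2.59, 3,4,5, 6, 8.17 ] 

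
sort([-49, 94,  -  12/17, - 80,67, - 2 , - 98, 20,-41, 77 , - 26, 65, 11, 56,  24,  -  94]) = [ - 98, - 94, - 80, - 49, - 41,-26,  -  2,-12/17,11, 20, 24, 56, 65,67, 77,94]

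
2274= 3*758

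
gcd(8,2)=2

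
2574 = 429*6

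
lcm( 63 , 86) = 5418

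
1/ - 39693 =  - 1 + 39692/39693 = - 0.00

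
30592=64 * 478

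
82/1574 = 41/787 = 0.05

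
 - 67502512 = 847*( - 79696)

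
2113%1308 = 805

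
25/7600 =1/304 = 0.00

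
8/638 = 4/319= 0.01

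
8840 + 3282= 12122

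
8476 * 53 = 449228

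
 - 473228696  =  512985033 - 986213729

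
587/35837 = 587/35837=0.02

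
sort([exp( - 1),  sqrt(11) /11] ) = [sqrt( 11)/11,exp(-1 ) ]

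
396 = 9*44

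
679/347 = 679/347= 1.96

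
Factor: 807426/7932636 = 2^(  -  1 )*31^1*1447^1*220351^( - 1 ) = 44857/440702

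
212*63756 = 13516272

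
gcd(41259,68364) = 3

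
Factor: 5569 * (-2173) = -12101437 = - 41^1*53^1 * 5569^1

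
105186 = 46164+59022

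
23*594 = 13662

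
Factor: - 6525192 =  - 2^3*3^1* 23^1*11821^1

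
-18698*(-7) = 130886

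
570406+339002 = 909408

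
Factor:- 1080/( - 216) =5 = 5^1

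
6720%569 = 461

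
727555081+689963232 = 1417518313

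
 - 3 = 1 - 4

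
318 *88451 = 28127418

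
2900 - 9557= -6657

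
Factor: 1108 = 2^2 * 277^1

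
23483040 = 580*40488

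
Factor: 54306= 2^1*3^2* 7^1*431^1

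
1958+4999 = 6957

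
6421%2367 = 1687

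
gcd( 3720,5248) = 8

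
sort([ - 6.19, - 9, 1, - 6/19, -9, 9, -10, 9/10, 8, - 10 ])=[ - 10,-10,-9, - 9 ,-6.19,- 6/19,9/10,1,  8, 9 ]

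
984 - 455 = 529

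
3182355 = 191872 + 2990483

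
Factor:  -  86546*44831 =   -  2^1*109^1*127^1*353^1  *397^1 =- 3879943726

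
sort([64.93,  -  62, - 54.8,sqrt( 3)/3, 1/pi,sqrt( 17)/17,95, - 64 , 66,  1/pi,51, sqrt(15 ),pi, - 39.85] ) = [  -  64, - 62, - 54.8, - 39.85,sqrt(17 )/17,1/pi, 1/pi,sqrt( 3) /3 , pi , sqrt(15),51,64.93, 66,95 ]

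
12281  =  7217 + 5064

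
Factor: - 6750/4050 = - 5/3 = -3^( - 1 )*5^1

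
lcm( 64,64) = 64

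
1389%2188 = 1389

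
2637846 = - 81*( - 32566)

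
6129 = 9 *681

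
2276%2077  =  199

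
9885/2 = 4942 + 1/2 = 4942.50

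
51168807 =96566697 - 45397890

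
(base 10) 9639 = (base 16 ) 25a7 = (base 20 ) 141J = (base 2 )10010110100111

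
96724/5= 19344 + 4/5 = 19344.80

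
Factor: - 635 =-5^1*127^1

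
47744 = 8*5968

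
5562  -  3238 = 2324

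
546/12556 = 273/6278= 0.04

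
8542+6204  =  14746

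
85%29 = 27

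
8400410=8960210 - 559800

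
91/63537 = 91/63537 =0.00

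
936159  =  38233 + 897926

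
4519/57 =4519/57 = 79.28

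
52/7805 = 52/7805 = 0.01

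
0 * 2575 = 0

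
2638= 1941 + 697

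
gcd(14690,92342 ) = 2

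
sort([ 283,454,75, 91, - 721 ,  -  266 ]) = [-721,-266, 75,  91, 283,  454 ]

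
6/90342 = 1/15057 = 0.00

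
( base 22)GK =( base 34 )AW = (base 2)101110100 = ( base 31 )C0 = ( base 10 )372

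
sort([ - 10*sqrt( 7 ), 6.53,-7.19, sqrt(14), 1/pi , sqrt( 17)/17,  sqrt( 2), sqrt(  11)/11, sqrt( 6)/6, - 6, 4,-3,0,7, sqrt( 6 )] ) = [ - 10*sqrt( 7), - 7.19,-6,-3,0 , sqrt( 17)/17, sqrt( 11)/11, 1/pi, sqrt (6)/6, sqrt( 2 ), sqrt ( 6 ), sqrt( 14),4,6.53,7 ]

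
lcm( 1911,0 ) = 0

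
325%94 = 43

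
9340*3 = 28020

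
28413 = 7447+20966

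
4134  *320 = 1322880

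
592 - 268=324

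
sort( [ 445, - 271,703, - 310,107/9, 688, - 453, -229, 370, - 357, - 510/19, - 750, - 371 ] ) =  [ - 750, - 453,-371, - 357, - 310, - 271, - 229, - 510/19,107/9,370,  445, 688, 703 ] 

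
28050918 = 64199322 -36148404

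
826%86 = 52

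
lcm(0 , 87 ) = 0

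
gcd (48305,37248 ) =1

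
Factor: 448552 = 2^3*13^1*19^1*227^1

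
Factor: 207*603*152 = 2^3*3^4*19^1*23^1*67^1 = 18972792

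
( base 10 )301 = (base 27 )b4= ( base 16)12D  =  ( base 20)f1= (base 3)102011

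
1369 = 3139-1770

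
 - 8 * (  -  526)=4208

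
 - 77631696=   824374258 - 902005954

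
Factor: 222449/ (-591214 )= - 2^( - 1 )*13^(-1 )*181^1*1229^1*22739^( - 1) 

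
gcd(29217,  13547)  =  1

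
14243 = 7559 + 6684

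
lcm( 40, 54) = 1080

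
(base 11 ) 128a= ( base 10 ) 1671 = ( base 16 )687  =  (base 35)1cq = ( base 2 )11010000111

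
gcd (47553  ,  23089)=11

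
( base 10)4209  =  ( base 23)7M0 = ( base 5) 113314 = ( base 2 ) 1000001110001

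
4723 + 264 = 4987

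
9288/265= 35 + 13/265 = 35.05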